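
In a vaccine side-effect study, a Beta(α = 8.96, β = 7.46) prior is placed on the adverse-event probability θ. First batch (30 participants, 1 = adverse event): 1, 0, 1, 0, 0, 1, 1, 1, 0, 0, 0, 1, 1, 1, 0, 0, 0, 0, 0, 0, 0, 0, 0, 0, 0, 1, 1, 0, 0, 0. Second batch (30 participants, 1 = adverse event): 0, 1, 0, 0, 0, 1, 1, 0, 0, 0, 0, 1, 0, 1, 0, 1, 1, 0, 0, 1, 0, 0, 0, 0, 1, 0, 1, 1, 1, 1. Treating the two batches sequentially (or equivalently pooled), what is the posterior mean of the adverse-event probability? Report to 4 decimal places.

The Beta prior is conjugate to a Binomial/Bernoulli likelihood; the update adds successes to α and failures to β.
After batch 1: Beta(8.96+10, 7.46+20) = Beta(18.96, 27.46).
After batch 2: Beta(18.96+13, 27.46+17) = Beta(31.96, 44.46).
Posterior mean = α/(α+β) = 31.96/76.42 = 0.4182.

0.4182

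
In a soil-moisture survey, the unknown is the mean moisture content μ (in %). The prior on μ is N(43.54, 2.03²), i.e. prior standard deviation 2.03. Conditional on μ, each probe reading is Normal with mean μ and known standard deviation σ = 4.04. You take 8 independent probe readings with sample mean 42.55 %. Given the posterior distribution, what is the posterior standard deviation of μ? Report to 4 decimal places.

1.1682

For Normal data with known variance σ², a Normal(μ₀, σ₀²) prior on μ is conjugate. Posterior precision = 1/σ₀² + n/σ²; posterior mean is the precision-weighted average of μ₀ and x̄.
σ₀² = 2.03² = 4.1209, σ² = 4.04² = 16.3216; σ² + n·σ₀² = 16.3216 + 8·4.1209 = 49.2888.
Posterior precision = 1/σ₀² + n/σ² = 1/4.1209 + 8/16.3216 = (σ² + n·σ₀²)/(σ₀²σ²) = 49.2888/(4.1209·16.3216); posterior variance σₙ² = σ₀²σ²/(σ² + n·σ₀²) = 4.1209·16.3216/49.2888 = 1.364604.
Posterior SD = √σₙ² = √(4.1209·16.3216/49.2888) = 1.1682.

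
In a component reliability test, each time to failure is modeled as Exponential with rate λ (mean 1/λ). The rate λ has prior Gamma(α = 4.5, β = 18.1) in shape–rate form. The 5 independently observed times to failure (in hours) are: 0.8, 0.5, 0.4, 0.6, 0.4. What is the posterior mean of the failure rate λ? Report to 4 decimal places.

0.4567

With a Gamma(shape α, rate β) prior on the exponential rate λ, the posterior after n observations with total T = Σxᵢ is Gamma(α+n, β+T).
Sum of observations T = 2.7 hours; n = 5.
Posterior: Gamma(4.5+5, 18.1+2.7) = Gamma(9.5, 20.8).
Posterior mean of λ = α/β = 9.5/20.8 = 0.4567.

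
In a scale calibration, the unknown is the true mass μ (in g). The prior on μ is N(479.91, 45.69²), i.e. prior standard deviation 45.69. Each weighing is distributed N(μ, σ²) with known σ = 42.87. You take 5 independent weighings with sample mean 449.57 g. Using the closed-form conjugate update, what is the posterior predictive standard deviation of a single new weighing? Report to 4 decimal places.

46.3721

For Normal data with known variance σ², a Normal(μ₀, σ₀²) prior on μ is conjugate. Posterior precision = 1/σ₀² + n/σ²; posterior mean is the precision-weighted average of μ₀ and x̄.
σ₀² = 45.69² = 2087.5761, σ² = 42.87² = 1837.8369; σ² + n·σ₀² = 1837.8369 + 5·2087.5761 = 12275.7174.
Posterior precision = 1/σ₀² + n/σ² = 1/2087.5761 + 5/1837.8369 = (σ² + n·σ₀²)/(σ₀²σ²) = 12275.7174/(2087.5761·1837.8369); posterior variance σₙ² = σ₀²σ²/(σ² + n·σ₀²) = 2087.5761·1837.8369/12275.7174 = 312.537692.
Predictive variance for one new observation = σₙ² + σ² = 2087.5761·1837.8369/12275.7174 + 1837.8369 = σ²·(σ₀² + 12275.7174)/12275.7174 = 1837.8369·14363.2935/12275.7174 = 2150.374592; SD = √(1837.8369·14363.2935/12275.7174) = 46.3721.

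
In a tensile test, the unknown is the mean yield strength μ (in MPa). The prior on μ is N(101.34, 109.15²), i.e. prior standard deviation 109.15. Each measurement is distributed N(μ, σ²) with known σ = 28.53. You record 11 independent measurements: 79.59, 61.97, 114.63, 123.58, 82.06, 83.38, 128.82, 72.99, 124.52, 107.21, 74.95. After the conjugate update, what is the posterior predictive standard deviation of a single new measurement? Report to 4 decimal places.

For Normal data with known variance σ², a Normal(μ₀, σ₀²) prior on μ is conjugate. Posterior precision = 1/σ₀² + n/σ²; posterior mean is the precision-weighted average of μ₀ and x̄.
σ₀² = 109.15² = 11913.7225, σ² = 28.53² = 813.9609; σ² + n·σ₀² = 813.9609 + 11·11913.7225 = 131864.9084.
Posterior precision = 1/σ₀² + n/σ² = 1/11913.7225 + 11/813.9609 = (σ² + n·σ₀²)/(σ₀²σ²) = 131864.9084/(11913.7225·813.9609); posterior variance σₙ² = σ₀²σ²/(σ² + n·σ₀²) = 11913.7225·813.9609/131864.9084 = 73.539689.
Predictive variance for one new observation = σₙ² + σ² = 11913.7225·813.9609/131864.9084 + 813.9609 = σ²·(σ₀² + 131864.9084)/131864.9084 = 813.9609·143778.6309/131864.9084 = 887.500589; SD = √(813.9609·143778.6309/131864.9084) = 29.7909.

29.7909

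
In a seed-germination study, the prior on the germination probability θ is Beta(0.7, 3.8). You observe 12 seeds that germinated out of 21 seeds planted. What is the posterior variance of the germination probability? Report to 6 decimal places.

0.009434

The Beta prior is conjugate to a Binomial/Bernoulli likelihood; the update adds successes to α and failures to β.
Posterior: Beta(α+k, β+n−k) = Beta(0.7+12, 3.8+9) = Beta(12.7, 12.8).
Var = αβ/((α+β)²(α+β+1)) = 12.7·12.8/(25.5²·26.5) = 0.009434.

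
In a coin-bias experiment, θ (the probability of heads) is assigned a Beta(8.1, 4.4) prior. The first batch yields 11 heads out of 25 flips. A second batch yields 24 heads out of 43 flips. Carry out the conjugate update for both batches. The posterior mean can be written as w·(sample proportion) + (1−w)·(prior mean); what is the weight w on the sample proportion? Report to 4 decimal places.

The Beta prior is conjugate to a Binomial/Bernoulli likelihood; the update adds successes to α and failures to β.
Total number of flips: n = 25 + 43 = 68.
Posterior mean = (α₀+k)/(α₀+β₀+n) = [n/(α₀+β₀+n)]·(k/n) + [(α₀+β₀)/(α₀+β₀+n)]·α₀/(α₀+β₀), so only n and the prior enter the weight.
The weight on the data is w = n/(α₀+β₀+n) = 68/(8.1+4.4+68) = 68/80.5 = 0.8447.

0.8447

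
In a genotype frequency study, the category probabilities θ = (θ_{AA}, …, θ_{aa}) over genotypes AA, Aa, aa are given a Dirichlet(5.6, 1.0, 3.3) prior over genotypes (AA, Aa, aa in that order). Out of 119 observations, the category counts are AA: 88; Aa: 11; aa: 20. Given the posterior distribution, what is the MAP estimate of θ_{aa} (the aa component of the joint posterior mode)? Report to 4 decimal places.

0.1771

The Dirichlet prior is conjugate to the Multinomial likelihood: each posterior αⱼ = prior αⱼ + observed count nⱼ.
Posterior concentration: (93.6, 12.0, 23.3), total = 128.9.
Joint mode component: (α_{aa}−1)/(Σα−K) = 22.3/125.9 = 0.1771.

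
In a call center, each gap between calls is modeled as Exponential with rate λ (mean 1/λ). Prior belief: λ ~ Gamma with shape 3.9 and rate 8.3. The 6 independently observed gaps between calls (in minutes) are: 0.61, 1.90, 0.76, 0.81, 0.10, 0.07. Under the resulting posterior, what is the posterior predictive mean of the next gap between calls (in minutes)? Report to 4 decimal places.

With a Gamma(shape α, rate β) prior on the exponential rate λ, the posterior after n observations with total T = Σxᵢ is Gamma(α+n, β+T).
Sum of observations T = 4.25 minutes; n = 6.
Posterior: Gamma(3.9+6, 8.3+4.25) = Gamma(9.9, 12.55).
The predictive distribution for the next observation is Lomax; its mean is β/(α−1) = 12.55/8.9 = 1.4101.

1.4101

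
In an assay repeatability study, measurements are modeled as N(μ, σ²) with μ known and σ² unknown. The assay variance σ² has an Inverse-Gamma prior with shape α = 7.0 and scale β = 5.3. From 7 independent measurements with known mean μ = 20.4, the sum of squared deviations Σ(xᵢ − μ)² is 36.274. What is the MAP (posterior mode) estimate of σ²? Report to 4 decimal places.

2.0380

With known mean μ and an Inverse-Gamma(α, β) prior on σ², the Normal likelihood is conjugate: posterior is Inv-Gamma(α + n/2, β + Σ(xᵢ−μ)²/2).
Posterior: Inv-Gamma(7.0 + 7/2, 5.3 + 36.274/2) = Inv-Gamma(10.50, 23.4370).
Mode = β/(α+1) = 23.4370/11.50 = 2.0380.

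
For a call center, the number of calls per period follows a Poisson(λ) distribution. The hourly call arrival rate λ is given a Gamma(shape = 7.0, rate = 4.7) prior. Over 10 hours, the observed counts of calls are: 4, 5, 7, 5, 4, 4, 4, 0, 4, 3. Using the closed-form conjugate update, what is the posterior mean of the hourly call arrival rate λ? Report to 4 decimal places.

With a Gamma(shape α, rate β) prior, the Poisson likelihood is conjugate: the posterior is Gamma(α + ΣXᵢ, β + n).
Sum of counts S = 40 over n = 10 hours.
Posterior: Gamma(α+S, β+n) = Gamma(7.0+40, 4.7+10) = Gamma(47.0, 14.7).
Posterior mean = α/β = 47.0/14.7 = 3.1973.

3.1973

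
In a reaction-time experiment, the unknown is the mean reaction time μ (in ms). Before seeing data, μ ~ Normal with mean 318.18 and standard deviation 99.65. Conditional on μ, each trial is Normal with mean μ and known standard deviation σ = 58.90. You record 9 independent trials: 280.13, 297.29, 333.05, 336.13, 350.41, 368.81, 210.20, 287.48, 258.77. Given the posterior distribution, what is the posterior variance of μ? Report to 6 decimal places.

For Normal data with known variance σ², a Normal(μ₀, σ₀²) prior on μ is conjugate. Posterior precision = 1/σ₀² + n/σ²; posterior mean is the precision-weighted average of μ₀ and x̄.
σ₀² = 99.65² = 9930.1225, σ² = 58.90² = 3469.21; σ² + n·σ₀² = 3469.21 + 9·9930.1225 = 92840.3125.
Posterior precision = 1/σ₀² + n/σ² = 1/9930.1225 + 9/3469.21 = (σ² + n·σ₀²)/(σ₀²σ²) = 92840.3125/(9930.1225·3469.21); posterior variance σₙ² = σ₀²σ²/(σ² + n·σ₀²) = 9930.1225·3469.21/92840.3125 = 371.063812.

371.063812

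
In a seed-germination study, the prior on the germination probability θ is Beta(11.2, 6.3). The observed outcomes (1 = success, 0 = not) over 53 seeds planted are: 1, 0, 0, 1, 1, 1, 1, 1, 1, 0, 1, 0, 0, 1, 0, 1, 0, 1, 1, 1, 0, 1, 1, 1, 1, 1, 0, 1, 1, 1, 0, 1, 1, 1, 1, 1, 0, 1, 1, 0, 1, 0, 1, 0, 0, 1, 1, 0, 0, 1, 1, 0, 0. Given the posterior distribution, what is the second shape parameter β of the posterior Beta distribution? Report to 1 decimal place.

The Beta prior is conjugate to a Binomial/Bernoulli likelihood; the update adds successes to α and failures to β.
Posterior: Beta(α+k, β+n−k) = Beta(11.2+34, 6.3+19) = Beta(45.2, 25.3).
Posterior β = 25.3.

25.3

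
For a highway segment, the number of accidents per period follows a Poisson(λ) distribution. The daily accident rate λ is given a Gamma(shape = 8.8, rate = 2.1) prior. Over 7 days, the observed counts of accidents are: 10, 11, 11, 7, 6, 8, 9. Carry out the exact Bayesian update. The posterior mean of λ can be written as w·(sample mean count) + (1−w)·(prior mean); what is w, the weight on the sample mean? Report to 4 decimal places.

With a Gamma(shape α, rate β) prior, the Poisson likelihood is conjugate: the posterior is Gamma(α + ΣXᵢ, β + n).
Posterior mean = (α₀+S)/(β₀+n) = [n/(β₀+n)]·(S/n) + [β₀/(β₀+n)]·(α₀/β₀), so only n and β₀ enter the weight.
Weight on data w = n/(β₀+n) = 7/(2.1+7) = 7/9.1 = 0.7692.

0.7692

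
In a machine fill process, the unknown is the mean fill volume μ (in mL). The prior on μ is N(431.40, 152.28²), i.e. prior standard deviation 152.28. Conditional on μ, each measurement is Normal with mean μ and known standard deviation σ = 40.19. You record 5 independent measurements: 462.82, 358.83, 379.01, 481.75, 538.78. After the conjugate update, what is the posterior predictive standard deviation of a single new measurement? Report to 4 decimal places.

43.9755

For Normal data with known variance σ², a Normal(μ₀, σ₀²) prior on μ is conjugate. Posterior precision = 1/σ₀² + n/σ²; posterior mean is the precision-weighted average of μ₀ and x̄.
σ₀² = 152.28² = 23189.1984, σ² = 40.19² = 1615.2361; σ² + n·σ₀² = 1615.2361 + 5·23189.1984 = 117561.2281.
Posterior precision = 1/σ₀² + n/σ² = 1/23189.1984 + 5/1615.2361 = (σ² + n·σ₀²)/(σ₀²σ²) = 117561.2281/(23189.1984·1615.2361); posterior variance σₙ² = σ₀²σ²/(σ² + n·σ₀²) = 23189.1984·1615.2361/117561.2281 = 318.608703.
Predictive variance for one new observation = σₙ² + σ² = 23189.1984·1615.2361/117561.2281 + 1615.2361 = σ²·(σ₀² + 117561.2281)/117561.2281 = 1615.2361·140750.4265/117561.2281 = 1933.844803; SD = √(1615.2361·140750.4265/117561.2281) = 43.9755.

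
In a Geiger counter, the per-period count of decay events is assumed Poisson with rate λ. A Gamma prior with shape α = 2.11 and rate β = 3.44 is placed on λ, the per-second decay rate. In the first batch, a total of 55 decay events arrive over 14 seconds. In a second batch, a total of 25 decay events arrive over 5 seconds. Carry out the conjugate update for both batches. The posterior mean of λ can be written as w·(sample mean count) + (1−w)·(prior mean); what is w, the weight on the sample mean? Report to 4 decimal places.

0.8467

With a Gamma(shape α, rate β) prior, the Poisson likelihood is conjugate: the posterior is Gamma(α + ΣXᵢ, β + n).
Total number of seconds: n = 14 + 5 = 19.
Posterior mean = (α₀+S)/(β₀+n) = [n/(β₀+n)]·(S/n) + [β₀/(β₀+n)]·(α₀/β₀), so only n and β₀ enter the weight.
Weight on data w = n/(β₀+n) = 19/(3.44+19) = 19/22.44 = 0.8467.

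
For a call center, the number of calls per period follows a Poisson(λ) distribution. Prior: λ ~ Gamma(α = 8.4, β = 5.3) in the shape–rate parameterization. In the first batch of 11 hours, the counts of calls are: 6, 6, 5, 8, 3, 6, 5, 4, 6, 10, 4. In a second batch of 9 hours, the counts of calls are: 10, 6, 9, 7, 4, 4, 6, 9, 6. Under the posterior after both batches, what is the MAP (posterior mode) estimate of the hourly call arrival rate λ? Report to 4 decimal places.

5.1937

With a Gamma(shape α, rate β) prior, the Poisson likelihood is conjugate: the posterior is Gamma(α + ΣXᵢ, β + n).
Batch 1: sum of counts S = 63 over n = 11 hours.
After batch 1: Gamma(α+S, β+n) = Gamma(8.4+63, 5.3+11) = Gamma(71.4, 16.3).
Batch 2: sum of counts S = 61 over n = 9 hours.
After batch 2: Gamma(α+S, β+n) = Gamma(71.4+61, 16.3+9) = Gamma(132.4, 25.3).
Mode of Gamma(α,β) for α≥1 is (α−1)/β = 131.4/25.3 = 5.1937.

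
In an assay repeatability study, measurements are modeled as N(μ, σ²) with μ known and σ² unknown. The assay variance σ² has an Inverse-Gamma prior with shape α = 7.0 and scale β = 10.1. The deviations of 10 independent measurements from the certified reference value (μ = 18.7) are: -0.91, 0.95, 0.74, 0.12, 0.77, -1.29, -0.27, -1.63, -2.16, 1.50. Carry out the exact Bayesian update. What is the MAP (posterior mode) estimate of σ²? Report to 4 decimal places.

1.3229

With known mean μ and an Inverse-Gamma(α, β) prior on σ², the Normal likelihood is conjugate: posterior is Inv-Gamma(α + n/2, β + Σ(xᵢ−μ)²/2).
Σ(xᵢ−μ)² = (-0.91)² + (0.95)² + (0.74)² + (0.12)² + (0.77)² + (-1.29)² + (-0.27)² + (-1.63)² + (-2.16)² + (1.50)² = 14.1950.
Posterior: Inv-Gamma(7.0 + 10/2, 10.1 + 14.1950/2) = Inv-Gamma(12.00, 17.19750).
Mode = β/(α+1) = 17.19750/13.00 = 1.3229.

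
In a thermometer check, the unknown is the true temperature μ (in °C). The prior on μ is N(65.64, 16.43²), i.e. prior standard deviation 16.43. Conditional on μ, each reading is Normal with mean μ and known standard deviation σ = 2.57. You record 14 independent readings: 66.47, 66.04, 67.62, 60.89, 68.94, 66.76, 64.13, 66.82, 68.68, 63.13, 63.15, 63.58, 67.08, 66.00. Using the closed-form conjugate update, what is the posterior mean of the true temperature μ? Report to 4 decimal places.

65.6635

For Normal data with known variance σ², a Normal(μ₀, σ₀²) prior on μ is conjugate. Posterior precision = 1/σ₀² + n/σ²; posterior mean is the precision-weighted average of μ₀ and x̄.
Σxᵢ = 66.47 + 66.04 + 67.62 + 60.89 + 68.94 + 66.76 + 64.13 + 66.82 + 68.68 + 63.13 + 63.15 + 63.58 + 67.08 + 66.00 = 919.29, so n·x̄ = 919.29.
σ₀² = 16.43² = 269.9449, σ² = 2.57² = 6.6049; σ² + n·σ₀² = 6.6049 + 14·269.9449 = 3785.8335.
Posterior mean = (μ₀/σ₀² + n·x̄/σ²)/(1/σ₀² + n/σ²) = (σ²·μ₀ + σ₀²·n·x̄)/(σ² + n·σ₀²) = (6.6049·65.64 + 269.9449·919.29)/3785.8335 = 248591.192757/3785.8335 = 65.6635.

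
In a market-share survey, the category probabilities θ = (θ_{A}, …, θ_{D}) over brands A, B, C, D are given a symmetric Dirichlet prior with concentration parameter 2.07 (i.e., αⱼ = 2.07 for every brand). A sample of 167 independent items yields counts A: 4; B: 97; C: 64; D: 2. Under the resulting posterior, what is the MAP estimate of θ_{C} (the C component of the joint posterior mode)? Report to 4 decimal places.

0.3799

The Dirichlet prior is conjugate to the Multinomial likelihood: each posterior αⱼ = prior αⱼ + observed count nⱼ.
Posterior concentration: (6.07, 99.07, 66.07, 4.07), total = 175.28.
Joint mode component: (α_{C}−1)/(Σα−K) = 65.07/171.28 = 0.3799.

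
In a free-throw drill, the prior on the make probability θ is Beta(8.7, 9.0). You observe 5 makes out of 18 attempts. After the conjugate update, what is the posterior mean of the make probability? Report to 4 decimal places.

The Beta prior is conjugate to a Binomial/Bernoulli likelihood; the update adds successes to α and failures to β.
Posterior: Beta(α+k, β+n−k) = Beta(8.7+5, 9.0+13) = Beta(13.7, 22.0).
Posterior mean = α/(α+β) = 13.7/35.7 = 0.3838.

0.3838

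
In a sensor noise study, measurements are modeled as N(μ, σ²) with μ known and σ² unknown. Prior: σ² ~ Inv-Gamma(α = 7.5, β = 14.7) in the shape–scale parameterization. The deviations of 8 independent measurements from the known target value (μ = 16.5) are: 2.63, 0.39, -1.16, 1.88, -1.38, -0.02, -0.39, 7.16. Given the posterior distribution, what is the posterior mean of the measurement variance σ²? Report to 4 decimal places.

With known mean μ and an Inverse-Gamma(α, β) prior on σ², the Normal likelihood is conjugate: posterior is Inv-Gamma(α + n/2, β + Σ(xᵢ−μ)²/2).
Σ(xᵢ−μ)² = (2.63)² + (0.39)² + (-1.16)² + (1.88)² + (-1.38)² + (-0.02)² + (-0.39)² + (7.16)² = 65.2715.
Posterior: Inv-Gamma(7.5 + 8/2, 14.7 + 65.2715/2) = Inv-Gamma(11.50, 47.33575).
E[σ²|data] = β/(α−1) = 47.33575/10.50 = 4.5082.

4.5082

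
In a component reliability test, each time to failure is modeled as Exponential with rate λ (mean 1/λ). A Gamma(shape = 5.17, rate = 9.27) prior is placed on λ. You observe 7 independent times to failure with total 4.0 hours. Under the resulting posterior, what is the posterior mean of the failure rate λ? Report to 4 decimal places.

0.9171

With a Gamma(shape α, rate β) prior on the exponential rate λ, the posterior after n observations with total T = Σxᵢ is Gamma(α+n, β+T).
Posterior: Gamma(5.17+7, 9.27+4.0) = Gamma(12.17, 13.27).
Posterior mean of λ = α/β = 12.17/13.27 = 0.9171.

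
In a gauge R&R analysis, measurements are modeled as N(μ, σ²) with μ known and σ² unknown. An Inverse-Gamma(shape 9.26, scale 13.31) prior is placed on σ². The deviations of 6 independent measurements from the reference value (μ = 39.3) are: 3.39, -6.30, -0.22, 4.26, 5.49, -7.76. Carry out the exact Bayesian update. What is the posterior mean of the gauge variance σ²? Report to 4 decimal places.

8.2751

With known mean μ and an Inverse-Gamma(α, β) prior on σ², the Normal likelihood is conjugate: posterior is Inv-Gamma(α + n/2, β + Σ(xᵢ−μ)²/2).
Σ(xᵢ−μ)² = (3.39)² + (-6.30)² + (-0.22)² + (4.26)² + (5.49)² + (-7.76)² = 159.7358.
Posterior: Inv-Gamma(9.26 + 6/2, 13.31 + 159.7358/2) = Inv-Gamma(12.26, 93.17790).
E[σ²|data] = β/(α−1) = 93.17790/11.26 = 8.2751.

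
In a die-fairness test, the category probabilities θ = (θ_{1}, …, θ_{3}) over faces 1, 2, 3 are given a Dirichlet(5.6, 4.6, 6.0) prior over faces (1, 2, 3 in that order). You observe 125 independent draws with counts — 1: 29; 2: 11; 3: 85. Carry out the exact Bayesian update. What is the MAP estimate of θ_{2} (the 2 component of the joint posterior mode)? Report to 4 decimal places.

0.1056

The Dirichlet prior is conjugate to the Multinomial likelihood: each posterior αⱼ = prior αⱼ + observed count nⱼ.
Posterior concentration: (34.6, 15.6, 91.0), total = 141.2.
Joint mode component: (α_{2}−1)/(Σα−K) = 14.6/138.2 = 0.1056.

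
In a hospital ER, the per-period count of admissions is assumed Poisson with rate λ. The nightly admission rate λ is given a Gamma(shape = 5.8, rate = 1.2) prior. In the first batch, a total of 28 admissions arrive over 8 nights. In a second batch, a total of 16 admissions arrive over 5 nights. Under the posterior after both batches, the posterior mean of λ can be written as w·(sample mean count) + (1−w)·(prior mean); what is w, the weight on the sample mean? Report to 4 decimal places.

0.9155

With a Gamma(shape α, rate β) prior, the Poisson likelihood is conjugate: the posterior is Gamma(α + ΣXᵢ, β + n).
Total number of nights: n = 8 + 5 = 13.
Posterior mean = (α₀+S)/(β₀+n) = [n/(β₀+n)]·(S/n) + [β₀/(β₀+n)]·(α₀/β₀), so only n and β₀ enter the weight.
Weight on data w = n/(β₀+n) = 13/(1.2+13) = 13/14.2 = 0.9155.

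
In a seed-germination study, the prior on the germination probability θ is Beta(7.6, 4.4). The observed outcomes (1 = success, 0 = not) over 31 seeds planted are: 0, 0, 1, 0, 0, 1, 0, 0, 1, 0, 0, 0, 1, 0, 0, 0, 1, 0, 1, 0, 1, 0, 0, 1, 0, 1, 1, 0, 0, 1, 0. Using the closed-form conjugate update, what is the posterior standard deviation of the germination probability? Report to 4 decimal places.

0.0747

The Beta prior is conjugate to a Binomial/Bernoulli likelihood; the update adds successes to α and failures to β.
Posterior: Beta(α+k, β+n−k) = Beta(7.6+11, 4.4+20) = Beta(18.6, 24.4).
Var = αβ/((α+β)²(α+β+1)) = 18.6·24.4/(43.0²·44.0) = 0.00557845; SD = √0.00557845 = 0.0747.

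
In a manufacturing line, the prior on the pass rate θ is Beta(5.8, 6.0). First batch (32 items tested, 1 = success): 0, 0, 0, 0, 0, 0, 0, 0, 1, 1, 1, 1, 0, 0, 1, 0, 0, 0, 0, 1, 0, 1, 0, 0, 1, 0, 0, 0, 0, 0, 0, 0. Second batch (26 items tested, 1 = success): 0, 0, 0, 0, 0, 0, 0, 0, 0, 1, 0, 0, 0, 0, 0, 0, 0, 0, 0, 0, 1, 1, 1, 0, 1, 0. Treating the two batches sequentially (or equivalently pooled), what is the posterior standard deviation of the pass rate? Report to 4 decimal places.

0.0527

The Beta prior is conjugate to a Binomial/Bernoulli likelihood; the update adds successes to α and failures to β.
After batch 1: Beta(5.8+8, 6.0+24) = Beta(13.8, 30.0).
After batch 2: Beta(13.8+5, 30.0+21) = Beta(18.8, 51.0).
Var = αβ/((α+β)²(α+β+1)) = 18.8·51.0/(69.8²·70.8) = 0.00277961; SD = √0.00277961 = 0.0527.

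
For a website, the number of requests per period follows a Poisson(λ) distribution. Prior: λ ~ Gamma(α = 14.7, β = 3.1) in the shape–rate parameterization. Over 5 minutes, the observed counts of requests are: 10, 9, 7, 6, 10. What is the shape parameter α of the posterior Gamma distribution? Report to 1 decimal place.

With a Gamma(shape α, rate β) prior, the Poisson likelihood is conjugate: the posterior is Gamma(α + ΣXᵢ, β + n).
Sum of counts S = 42 over n = 5 minutes.
Posterior: Gamma(α+S, β+n) = Gamma(14.7+42, 3.1+5) = Gamma(56.7, 8.1).
Posterior α = 56.7.

56.7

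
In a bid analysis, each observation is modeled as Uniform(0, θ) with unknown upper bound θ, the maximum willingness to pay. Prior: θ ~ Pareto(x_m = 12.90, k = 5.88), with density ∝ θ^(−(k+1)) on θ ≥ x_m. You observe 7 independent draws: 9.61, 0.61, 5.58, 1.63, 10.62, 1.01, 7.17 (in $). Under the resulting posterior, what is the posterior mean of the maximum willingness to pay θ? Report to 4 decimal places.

A Pareto(scale x_m, shape k) prior on the upper bound θ of Uniform(0, θ) is conjugate: posterior is Pareto(max(x_m, max xᵢ), k + n).
Sample maximum = 10.62; prior scale x_m = 12.90 → posterior scale = max = 12.90.
Posterior shape = 5.88 + 7 = 12.88.
E[θ|data] = k·x_m/(k−1) = 12.88·12.90/11.88 = 13.9859.

13.9859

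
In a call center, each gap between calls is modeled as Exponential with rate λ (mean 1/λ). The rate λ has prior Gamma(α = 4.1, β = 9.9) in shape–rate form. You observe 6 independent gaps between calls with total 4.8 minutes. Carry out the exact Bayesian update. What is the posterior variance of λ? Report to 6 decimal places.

0.046740

With a Gamma(shape α, rate β) prior on the exponential rate λ, the posterior after n observations with total T = Σxᵢ is Gamma(α+n, β+T).
Posterior: Gamma(4.1+6, 9.9+4.8) = Gamma(10.1, 14.7).
Var = α/β² = 0.046740.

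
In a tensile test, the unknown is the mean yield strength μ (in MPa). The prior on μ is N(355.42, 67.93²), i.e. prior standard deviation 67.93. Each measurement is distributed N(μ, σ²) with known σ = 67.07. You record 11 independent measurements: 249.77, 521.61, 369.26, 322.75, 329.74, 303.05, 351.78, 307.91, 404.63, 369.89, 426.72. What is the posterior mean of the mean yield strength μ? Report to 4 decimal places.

359.3858

For Normal data with known variance σ², a Normal(μ₀, σ₀²) prior on μ is conjugate. Posterior precision = 1/σ₀² + n/σ²; posterior mean is the precision-weighted average of μ₀ and x̄.
Σxᵢ = 249.77 + 521.61 + 369.26 + 322.75 + 329.74 + 303.05 + 351.78 + 307.91 + 404.63 + 369.89 + 426.72 = 3957.11, so n·x̄ = 3957.11.
σ₀² = 67.93² = 4614.4849, σ² = 67.07² = 4498.3849; σ² + n·σ₀² = 4498.3849 + 11·4614.4849 = 55257.7188.
Posterior mean = (μ₀/σ₀² + n·x̄/σ²)/(1/σ₀² + n/σ²) = (σ²·μ₀ + σ₀²·n·x̄)/(σ² + n·σ₀²) = (4498.3849·355.42 + 4614.4849·3957.11)/55257.7188 = 19858840.303797/55257.7188 = 359.3858.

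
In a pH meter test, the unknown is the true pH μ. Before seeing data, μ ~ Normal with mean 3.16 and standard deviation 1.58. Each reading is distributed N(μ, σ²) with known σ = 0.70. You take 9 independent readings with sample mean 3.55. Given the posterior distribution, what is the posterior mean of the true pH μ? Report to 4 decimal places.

For Normal data with known variance σ², a Normal(μ₀, σ₀²) prior on μ is conjugate. Posterior precision = 1/σ₀² + n/σ²; posterior mean is the precision-weighted average of μ₀ and x̄.
n·x̄ = 9·3.55 = 31.95.
σ₀² = 1.58² = 2.4964, σ² = 0.70² = 0.49; σ² + n·σ₀² = 0.49 + 9·2.4964 = 22.9576.
Posterior mean = (μ₀/σ₀² + n·x̄/σ²)/(1/σ₀² + n/σ²) = (σ²·μ₀ + σ₀²·n·x̄)/(σ² + n·σ₀²) = (0.49·3.16 + 2.4964·31.95)/22.9576 = 81.30838/22.9576 = 3.5417.

3.5417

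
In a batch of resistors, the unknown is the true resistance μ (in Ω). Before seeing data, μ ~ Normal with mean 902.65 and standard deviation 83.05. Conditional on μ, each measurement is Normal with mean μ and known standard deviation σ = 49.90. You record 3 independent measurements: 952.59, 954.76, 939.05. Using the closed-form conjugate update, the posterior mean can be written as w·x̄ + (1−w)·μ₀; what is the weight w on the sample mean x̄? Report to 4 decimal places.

For Normal data with known variance σ², a Normal(μ₀, σ₀²) prior on μ is conjugate. Posterior precision = 1/σ₀² + n/σ²; posterior mean is the precision-weighted average of μ₀ and x̄.
σ₀² = 83.05² = 6897.3025, σ² = 49.90² = 2490.01. Prior precision 1/σ₀² = 1/6897.3025; data precision n/σ² = 3/2490.01.
w = (n/σ²)/(1/σ₀² + n/σ²) = n·σ₀²/(σ² + n·σ₀²) = 3·6897.3025/(2490.01 + 3·6897.3025) = 20691.9075/23181.9175 = 0.8926.

0.8926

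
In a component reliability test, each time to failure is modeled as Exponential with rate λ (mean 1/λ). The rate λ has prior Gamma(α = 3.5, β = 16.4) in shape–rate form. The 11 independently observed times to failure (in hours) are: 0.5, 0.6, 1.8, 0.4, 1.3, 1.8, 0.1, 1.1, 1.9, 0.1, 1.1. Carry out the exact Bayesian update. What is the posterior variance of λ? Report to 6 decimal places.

With a Gamma(shape α, rate β) prior on the exponential rate λ, the posterior after n observations with total T = Σxᵢ is Gamma(α+n, β+T).
Sum of observations T = 10.7 hours; n = 11.
Posterior: Gamma(3.5+11, 16.4+10.7) = Gamma(14.5, 27.1).
Var = α/β² = 0.019744.

0.019744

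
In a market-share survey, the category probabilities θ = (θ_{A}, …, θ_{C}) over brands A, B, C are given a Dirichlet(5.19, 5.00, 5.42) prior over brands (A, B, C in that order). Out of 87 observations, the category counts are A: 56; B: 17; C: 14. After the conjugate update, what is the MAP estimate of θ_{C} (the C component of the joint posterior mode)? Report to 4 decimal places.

0.1849

The Dirichlet prior is conjugate to the Multinomial likelihood: each posterior αⱼ = prior αⱼ + observed count nⱼ.
Posterior concentration: (61.19, 22.00, 19.42), total = 102.61.
Joint mode component: (α_{C}−1)/(Σα−K) = 18.42/99.61 = 0.1849.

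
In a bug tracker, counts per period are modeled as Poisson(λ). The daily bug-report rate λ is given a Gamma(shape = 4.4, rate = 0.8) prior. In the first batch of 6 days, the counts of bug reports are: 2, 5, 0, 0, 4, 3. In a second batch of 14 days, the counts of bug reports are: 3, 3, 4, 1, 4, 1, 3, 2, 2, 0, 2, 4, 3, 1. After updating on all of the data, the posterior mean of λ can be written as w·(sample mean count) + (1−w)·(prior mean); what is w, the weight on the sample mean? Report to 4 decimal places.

0.9615

With a Gamma(shape α, rate β) prior, the Poisson likelihood is conjugate: the posterior is Gamma(α + ΣXᵢ, β + n).
Total number of days: n = 6 + 14 = 20.
Posterior mean = (α₀+S)/(β₀+n) = [n/(β₀+n)]·(S/n) + [β₀/(β₀+n)]·(α₀/β₀), so only n and β₀ enter the weight.
Weight on data w = n/(β₀+n) = 20/(0.8+20) = 20/20.8 = 0.9615.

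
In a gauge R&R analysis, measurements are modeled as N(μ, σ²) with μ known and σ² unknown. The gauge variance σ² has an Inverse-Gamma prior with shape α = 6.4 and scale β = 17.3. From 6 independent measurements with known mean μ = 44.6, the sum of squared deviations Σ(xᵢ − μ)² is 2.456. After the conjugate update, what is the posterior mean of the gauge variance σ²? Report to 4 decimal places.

2.2057

With known mean μ and an Inverse-Gamma(α, β) prior on σ², the Normal likelihood is conjugate: posterior is Inv-Gamma(α + n/2, β + Σ(xᵢ−μ)²/2).
Posterior: Inv-Gamma(6.4 + 6/2, 17.3 + 2.456/2) = Inv-Gamma(9.40, 18.5280).
E[σ²|data] = β/(α−1) = 18.5280/8.40 = 2.2057.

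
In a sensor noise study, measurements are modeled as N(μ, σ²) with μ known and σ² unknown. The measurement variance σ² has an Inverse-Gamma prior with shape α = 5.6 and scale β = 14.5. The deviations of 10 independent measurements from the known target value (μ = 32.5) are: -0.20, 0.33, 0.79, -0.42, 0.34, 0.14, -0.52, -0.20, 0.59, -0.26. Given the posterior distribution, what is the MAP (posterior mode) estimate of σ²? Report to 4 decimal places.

With known mean μ and an Inverse-Gamma(α, β) prior on σ², the Normal likelihood is conjugate: posterior is Inv-Gamma(α + n/2, β + Σ(xᵢ−μ)²/2).
Σ(xᵢ−μ)² = (-0.20)² + (0.33)² + (0.79)² + (-0.42)² + (0.34)² + (0.14)² + (-0.52)² + (-0.20)² + (0.59)² + (-0.26)² = 1.8107.
Posterior: Inv-Gamma(5.6 + 10/2, 14.5 + 1.8107/2) = Inv-Gamma(10.60, 15.40535).
Mode = β/(α+1) = 15.40535/11.60 = 1.3280.

1.3280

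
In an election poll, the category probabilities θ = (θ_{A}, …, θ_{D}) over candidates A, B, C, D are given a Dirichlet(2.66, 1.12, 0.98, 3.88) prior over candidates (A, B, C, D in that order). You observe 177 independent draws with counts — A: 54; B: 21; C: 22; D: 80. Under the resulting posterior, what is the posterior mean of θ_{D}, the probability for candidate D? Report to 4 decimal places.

0.4518

The Dirichlet prior is conjugate to the Multinomial likelihood: each posterior αⱼ = prior αⱼ + observed count nⱼ.
Posterior concentration: (56.66, 22.12, 22.98, 83.88), total = 185.64.
E[θ_{D}|data] = α_{D}/Σα = 83.88/185.64 = 0.4518.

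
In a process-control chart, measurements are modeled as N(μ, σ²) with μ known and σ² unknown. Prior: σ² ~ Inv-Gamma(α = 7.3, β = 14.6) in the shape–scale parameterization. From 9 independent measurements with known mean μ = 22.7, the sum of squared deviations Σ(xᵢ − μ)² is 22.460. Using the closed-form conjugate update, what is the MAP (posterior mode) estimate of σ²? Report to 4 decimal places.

2.0180

With known mean μ and an Inverse-Gamma(α, β) prior on σ², the Normal likelihood is conjugate: posterior is Inv-Gamma(α + n/2, β + Σ(xᵢ−μ)²/2).
Posterior: Inv-Gamma(7.3 + 9/2, 14.6 + 22.460/2) = Inv-Gamma(11.80, 25.8300).
Mode = β/(α+1) = 25.8300/12.80 = 2.0180.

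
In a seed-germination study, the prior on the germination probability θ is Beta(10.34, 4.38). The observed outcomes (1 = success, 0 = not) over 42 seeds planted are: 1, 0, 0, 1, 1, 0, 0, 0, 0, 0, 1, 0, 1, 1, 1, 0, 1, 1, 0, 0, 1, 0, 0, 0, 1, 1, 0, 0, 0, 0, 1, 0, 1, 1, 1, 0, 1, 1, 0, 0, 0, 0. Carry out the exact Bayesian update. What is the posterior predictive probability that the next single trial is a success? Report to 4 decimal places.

0.4996

The Beta prior is conjugate to a Binomial/Bernoulli likelihood; the update adds successes to α and failures to β.
Posterior: Beta(α+k, β+n−k) = Beta(10.34+18, 4.38+24) = Beta(28.34, 28.38).
For a single future Bernoulli trial, P(success | data) = α/(α+β) = 0.4996.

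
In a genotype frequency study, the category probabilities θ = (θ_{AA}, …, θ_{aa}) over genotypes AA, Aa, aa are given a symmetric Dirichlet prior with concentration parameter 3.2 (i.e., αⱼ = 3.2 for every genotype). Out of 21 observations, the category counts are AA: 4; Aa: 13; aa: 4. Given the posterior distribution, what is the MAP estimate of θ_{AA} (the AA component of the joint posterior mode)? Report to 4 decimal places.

0.2246

The Dirichlet prior is conjugate to the Multinomial likelihood: each posterior αⱼ = prior αⱼ + observed count nⱼ.
Posterior concentration: (7.2, 16.2, 7.2), total = 30.6.
Joint mode component: (α_{AA}−1)/(Σα−K) = 6.2/27.6 = 0.2246.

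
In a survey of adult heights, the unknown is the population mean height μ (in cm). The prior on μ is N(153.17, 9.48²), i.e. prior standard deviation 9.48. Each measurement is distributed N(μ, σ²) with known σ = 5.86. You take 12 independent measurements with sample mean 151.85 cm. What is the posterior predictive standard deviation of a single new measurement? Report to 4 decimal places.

For Normal data with known variance σ², a Normal(μ₀, σ₀²) prior on μ is conjugate. Posterior precision = 1/σ₀² + n/σ²; posterior mean is the precision-weighted average of μ₀ and x̄.
σ₀² = 9.48² = 89.8704, σ² = 5.86² = 34.3396; σ² + n·σ₀² = 34.3396 + 12·89.8704 = 1112.7844.
Posterior precision = 1/σ₀² + n/σ² = 1/89.8704 + 12/34.3396 = (σ² + n·σ₀²)/(σ₀²σ²) = 1112.7844/(89.8704·34.3396); posterior variance σₙ² = σ₀²σ²/(σ² + n·σ₀²) = 89.8704·34.3396/1112.7844 = 2.773326.
Predictive variance for one new observation = σₙ² + σ² = 89.8704·34.3396/1112.7844 + 34.3396 = σ²·(σ₀² + 1112.7844)/1112.7844 = 34.3396·1202.6548/1112.7844 = 37.112926; SD = √(34.3396·1202.6548/1112.7844) = 6.0920.

6.0920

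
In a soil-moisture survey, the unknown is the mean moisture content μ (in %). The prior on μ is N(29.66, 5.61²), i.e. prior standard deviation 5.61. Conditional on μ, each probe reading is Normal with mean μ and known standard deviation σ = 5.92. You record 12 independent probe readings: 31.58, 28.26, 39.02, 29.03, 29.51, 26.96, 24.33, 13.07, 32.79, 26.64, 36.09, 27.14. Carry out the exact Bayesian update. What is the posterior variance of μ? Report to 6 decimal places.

2.672529

For Normal data with known variance σ², a Normal(μ₀, σ₀²) prior on μ is conjugate. Posterior precision = 1/σ₀² + n/σ²; posterior mean is the precision-weighted average of μ₀ and x̄.
σ₀² = 5.61² = 31.4721, σ² = 5.92² = 35.0464; σ² + n·σ₀² = 35.0464 + 12·31.4721 = 412.7116.
Posterior precision = 1/σ₀² + n/σ² = 1/31.4721 + 12/35.0464 = (σ² + n·σ₀²)/(σ₀²σ²) = 412.7116/(31.4721·35.0464); posterior variance σₙ² = σ₀²σ²/(σ² + n·σ₀²) = 31.4721·35.0464/412.7116 = 2.672529.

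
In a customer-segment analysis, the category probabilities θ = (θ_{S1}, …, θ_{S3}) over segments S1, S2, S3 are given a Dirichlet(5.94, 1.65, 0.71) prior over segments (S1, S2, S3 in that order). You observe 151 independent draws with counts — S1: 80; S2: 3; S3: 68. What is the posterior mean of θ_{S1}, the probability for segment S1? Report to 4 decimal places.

The Dirichlet prior is conjugate to the Multinomial likelihood: each posterior αⱼ = prior αⱼ + observed count nⱼ.
Posterior concentration: (85.94, 4.65, 68.71), total = 159.30.
E[θ_{S1}|data] = α_{S1}/Σα = 85.94/159.30 = 0.5395.

0.5395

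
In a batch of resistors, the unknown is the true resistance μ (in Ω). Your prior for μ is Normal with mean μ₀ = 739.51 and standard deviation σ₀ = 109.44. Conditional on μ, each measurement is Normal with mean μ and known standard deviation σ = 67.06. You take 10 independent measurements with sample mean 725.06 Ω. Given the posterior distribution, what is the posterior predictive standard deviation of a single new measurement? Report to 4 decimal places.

For Normal data with known variance σ², a Normal(μ₀, σ₀²) prior on μ is conjugate. Posterior precision = 1/σ₀² + n/σ²; posterior mean is the precision-weighted average of μ₀ and x̄.
σ₀² = 109.44² = 11977.1136, σ² = 67.06² = 4497.0436; σ² + n·σ₀² = 4497.0436 + 10·11977.1136 = 124268.1796.
Posterior precision = 1/σ₀² + n/σ² = 1/11977.1136 + 10/4497.0436 = (σ² + n·σ₀²)/(σ₀²σ²) = 124268.1796/(11977.1136·4497.0436); posterior variance σₙ² = σ₀²σ²/(σ² + n·σ₀²) = 11977.1136·4497.0436/124268.1796 = 433.430362.
Predictive variance for one new observation = σₙ² + σ² = 11977.1136·4497.0436/124268.1796 + 4497.0436 = σ²·(σ₀² + 124268.1796)/124268.1796 = 4497.0436·136245.2932/124268.1796 = 4930.473962; SD = √(4497.0436·136245.2932/124268.1796) = 70.2173.

70.2173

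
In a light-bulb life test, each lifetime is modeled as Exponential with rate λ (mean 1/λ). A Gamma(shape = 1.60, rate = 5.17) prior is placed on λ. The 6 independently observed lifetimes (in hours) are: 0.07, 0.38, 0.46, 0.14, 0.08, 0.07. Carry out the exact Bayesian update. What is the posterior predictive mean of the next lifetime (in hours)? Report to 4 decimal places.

With a Gamma(shape α, rate β) prior on the exponential rate λ, the posterior after n observations with total T = Σxᵢ is Gamma(α+n, β+T).
Sum of observations T = 1.20 hours; n = 6.
Posterior: Gamma(1.60+6, 5.17+1.20) = Gamma(7.60, 6.37).
The predictive distribution for the next observation is Lomax; its mean is β/(α−1) = 6.37/6.60 = 0.9652.

0.9652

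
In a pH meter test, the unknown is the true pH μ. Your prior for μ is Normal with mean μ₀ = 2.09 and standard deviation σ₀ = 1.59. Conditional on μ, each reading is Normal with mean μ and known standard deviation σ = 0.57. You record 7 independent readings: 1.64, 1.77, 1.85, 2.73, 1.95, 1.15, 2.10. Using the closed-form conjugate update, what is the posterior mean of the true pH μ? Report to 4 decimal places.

For Normal data with known variance σ², a Normal(μ₀, σ₀²) prior on μ is conjugate. Posterior precision = 1/σ₀² + n/σ²; posterior mean is the precision-weighted average of μ₀ and x̄.
Σxᵢ = 1.64 + 1.77 + 1.85 + 2.73 + 1.95 + 1.15 + 2.10 = 13.19, so n·x̄ = 13.19.
σ₀² = 1.59² = 2.5281, σ² = 0.57² = 0.3249; σ² + n·σ₀² = 0.3249 + 7·2.5281 = 18.0216.
Posterior mean = (μ₀/σ₀² + n·x̄/σ²)/(1/σ₀² + n/σ²) = (σ²·μ₀ + σ₀²·n·x̄)/(σ² + n·σ₀²) = (0.3249·2.09 + 2.5281·13.19)/18.0216 = 34.02468/18.0216 = 1.8880.

1.8880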